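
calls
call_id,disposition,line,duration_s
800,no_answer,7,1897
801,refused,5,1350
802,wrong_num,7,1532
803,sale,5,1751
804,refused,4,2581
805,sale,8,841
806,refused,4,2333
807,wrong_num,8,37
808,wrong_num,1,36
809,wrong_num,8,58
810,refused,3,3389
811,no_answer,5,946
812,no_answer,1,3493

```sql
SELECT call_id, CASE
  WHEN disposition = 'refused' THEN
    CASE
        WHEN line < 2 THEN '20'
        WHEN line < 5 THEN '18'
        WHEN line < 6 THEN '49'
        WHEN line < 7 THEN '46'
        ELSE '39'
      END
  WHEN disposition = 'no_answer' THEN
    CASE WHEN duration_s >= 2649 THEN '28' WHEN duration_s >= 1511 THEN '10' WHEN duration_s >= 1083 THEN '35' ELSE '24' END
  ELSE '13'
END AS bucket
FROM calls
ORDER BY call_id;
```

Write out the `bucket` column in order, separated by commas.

call_id=800: disposition='no_answer' → inner[duration_s >= 1511] → 10
call_id=801: disposition='refused' → inner[line < 6] → 49
call_id=802: disposition='wrong_num' → outer ELSE → 13
call_id=803: disposition='sale' → outer ELSE → 13
call_id=804: disposition='refused' → inner[line < 5] → 18
call_id=805: disposition='sale' → outer ELSE → 13
call_id=806: disposition='refused' → inner[line < 5] → 18
call_id=807: disposition='wrong_num' → outer ELSE → 13
call_id=808: disposition='wrong_num' → outer ELSE → 13
call_id=809: disposition='wrong_num' → outer ELSE → 13
call_id=810: disposition='refused' → inner[line < 5] → 18
call_id=811: disposition='no_answer' → inner[ELSE] → 24
call_id=812: disposition='no_answer' → inner[duration_s >= 2649] → 28

10, 49, 13, 13, 18, 13, 18, 13, 13, 13, 18, 24, 28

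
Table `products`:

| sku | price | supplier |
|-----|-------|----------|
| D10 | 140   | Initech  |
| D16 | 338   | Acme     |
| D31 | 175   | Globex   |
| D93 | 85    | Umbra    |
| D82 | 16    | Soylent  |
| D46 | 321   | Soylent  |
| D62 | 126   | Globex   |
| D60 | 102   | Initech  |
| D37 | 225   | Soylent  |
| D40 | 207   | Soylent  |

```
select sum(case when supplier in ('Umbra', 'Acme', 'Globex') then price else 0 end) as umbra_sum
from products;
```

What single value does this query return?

724

sku=D10: ✗
sku=D16: ✓ → 338
sku=D31: ✓ → 175
sku=D93: ✓ → 85
sku=D82: ✗
sku=D46: ✗
sku=D62: ✓ → 126
sku=D60: ✗
sku=D37: ✗
sku=D40: ✗
umbra_sum = 338 + 175 + 85 + 126 = 724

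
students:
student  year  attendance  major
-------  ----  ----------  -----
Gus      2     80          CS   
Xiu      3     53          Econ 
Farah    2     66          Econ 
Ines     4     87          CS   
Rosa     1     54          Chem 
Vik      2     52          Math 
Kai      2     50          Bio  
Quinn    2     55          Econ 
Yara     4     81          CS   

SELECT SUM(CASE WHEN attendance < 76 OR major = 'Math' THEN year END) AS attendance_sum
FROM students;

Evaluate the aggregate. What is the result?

student=Gus: ✗
student=Xiu: ✓ → 3
student=Farah: ✓ → 2
student=Ines: ✗
student=Rosa: ✓ → 1
student=Vik: ✓ → 2
student=Kai: ✓ → 2
student=Quinn: ✓ → 2
student=Yara: ✗
attendance_sum = 3 + 2 + 1 + 2 + 2 + 2 = 12

12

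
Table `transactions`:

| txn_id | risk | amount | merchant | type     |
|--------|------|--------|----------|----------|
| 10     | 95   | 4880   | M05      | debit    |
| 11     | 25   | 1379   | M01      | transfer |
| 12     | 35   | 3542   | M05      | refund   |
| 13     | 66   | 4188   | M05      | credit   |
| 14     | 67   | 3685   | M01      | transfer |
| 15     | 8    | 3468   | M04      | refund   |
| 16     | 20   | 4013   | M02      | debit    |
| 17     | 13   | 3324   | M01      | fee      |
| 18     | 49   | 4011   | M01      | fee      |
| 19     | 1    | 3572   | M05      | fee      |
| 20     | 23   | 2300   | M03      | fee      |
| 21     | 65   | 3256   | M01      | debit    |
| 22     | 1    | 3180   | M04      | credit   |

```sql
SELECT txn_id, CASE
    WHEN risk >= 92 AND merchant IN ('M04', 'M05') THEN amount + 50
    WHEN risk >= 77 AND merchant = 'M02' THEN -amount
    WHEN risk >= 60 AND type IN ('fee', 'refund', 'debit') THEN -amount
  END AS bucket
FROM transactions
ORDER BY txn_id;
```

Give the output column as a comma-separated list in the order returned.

txn_id=10: risk >= 92 AND merchant IN ('M04', 'M05') → 4930
txn_id=11: (no match → NULL) → NULL
txn_id=12: (no match → NULL) → NULL
txn_id=13: (no match → NULL) → NULL
txn_id=14: (no match → NULL) → NULL
txn_id=15: (no match → NULL) → NULL
txn_id=16: (no match → NULL) → NULL
txn_id=17: (no match → NULL) → NULL
txn_id=18: (no match → NULL) → NULL
txn_id=19: (no match → NULL) → NULL
txn_id=20: (no match → NULL) → NULL
txn_id=21: risk >= 60 AND type IN ('fee', 'refund', 'debit') → -3256
txn_id=22: (no match → NULL) → NULL

4930, NULL, NULL, NULL, NULL, NULL, NULL, NULL, NULL, NULL, NULL, -3256, NULL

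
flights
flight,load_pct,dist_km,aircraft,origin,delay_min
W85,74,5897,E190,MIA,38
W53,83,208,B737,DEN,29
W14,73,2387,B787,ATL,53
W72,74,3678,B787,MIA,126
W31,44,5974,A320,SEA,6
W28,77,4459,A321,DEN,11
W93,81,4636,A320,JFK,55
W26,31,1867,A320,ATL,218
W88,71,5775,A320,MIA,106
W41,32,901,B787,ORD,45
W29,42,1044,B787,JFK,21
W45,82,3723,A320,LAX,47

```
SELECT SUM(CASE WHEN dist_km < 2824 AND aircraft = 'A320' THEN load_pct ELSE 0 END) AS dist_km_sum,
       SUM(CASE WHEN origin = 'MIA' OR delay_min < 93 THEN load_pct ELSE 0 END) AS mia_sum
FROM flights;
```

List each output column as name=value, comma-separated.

dist_km_sum=31, mia_sum=733

[dist_km_sum: dist_km < 2824 AND aircraft = 'A320']
flight=W85: ✗
flight=W53: ✗
flight=W14: ✗
flight=W72: ✗
flight=W31: ✗
flight=W28: ✗
flight=W93: ✗
flight=W26: ✓ → 31
flight=W88: ✗
flight=W41: ✗
flight=W29: ✗
flight=W45: ✗
dist_km_sum = 31
—
[mia_sum: origin = 'MIA' OR delay_min < 93]
flight=W85: ✓ → 74
flight=W53: ✓ → 83
flight=W14: ✓ → 73
flight=W72: ✓ → 74
flight=W31: ✓ → 44
flight=W28: ✓ → 77
flight=W93: ✓ → 81
flight=W26: ✗
flight=W88: ✓ → 71
flight=W41: ✓ → 32
flight=W29: ✓ → 42
flight=W45: ✓ → 82
mia_sum = 74 + 83 + 73 + 74 + 44 + 77 + 81 + 71 + 32 + 42 + 82 = 733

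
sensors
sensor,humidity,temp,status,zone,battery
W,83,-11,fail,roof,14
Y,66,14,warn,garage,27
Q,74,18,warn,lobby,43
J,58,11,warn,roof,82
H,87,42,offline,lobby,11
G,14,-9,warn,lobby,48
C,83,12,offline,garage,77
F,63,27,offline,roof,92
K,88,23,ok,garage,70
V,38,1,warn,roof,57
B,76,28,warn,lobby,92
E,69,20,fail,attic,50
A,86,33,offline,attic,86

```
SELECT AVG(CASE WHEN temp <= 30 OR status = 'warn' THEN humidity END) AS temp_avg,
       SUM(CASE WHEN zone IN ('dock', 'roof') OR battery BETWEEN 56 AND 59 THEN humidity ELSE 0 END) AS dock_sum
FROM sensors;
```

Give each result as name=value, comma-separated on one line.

[temp_avg: temp <= 30 OR status = 'warn']
sensor=W: ✓ → 83
sensor=Y: ✓ → 66
sensor=Q: ✓ → 74
sensor=J: ✓ → 58
sensor=H: ✗
sensor=G: ✓ → 14
sensor=C: ✓ → 83
sensor=F: ✓ → 63
sensor=K: ✓ → 88
sensor=V: ✓ → 38
sensor=B: ✓ → 76
sensor=E: ✓ → 69
sensor=A: ✗
temp_avg = (83 + 66 + 74 + 58 + 14 + 83 + 63 + 88 + 38 + 76 + 69) / 11 = 64.7272727273
—
[dock_sum: zone IN ('dock', 'roof') OR battery BETWEEN 56 AND 59]
sensor=W: ✓ → 83
sensor=Y: ✗
sensor=Q: ✗
sensor=J: ✓ → 58
sensor=H: ✗
sensor=G: ✗
sensor=C: ✗
sensor=F: ✓ → 63
sensor=K: ✗
sensor=V: ✓ → 38
sensor=B: ✗
sensor=E: ✗
sensor=A: ✗
dock_sum = 83 + 58 + 63 + 38 = 242

temp_avg=64.7272727273, dock_sum=242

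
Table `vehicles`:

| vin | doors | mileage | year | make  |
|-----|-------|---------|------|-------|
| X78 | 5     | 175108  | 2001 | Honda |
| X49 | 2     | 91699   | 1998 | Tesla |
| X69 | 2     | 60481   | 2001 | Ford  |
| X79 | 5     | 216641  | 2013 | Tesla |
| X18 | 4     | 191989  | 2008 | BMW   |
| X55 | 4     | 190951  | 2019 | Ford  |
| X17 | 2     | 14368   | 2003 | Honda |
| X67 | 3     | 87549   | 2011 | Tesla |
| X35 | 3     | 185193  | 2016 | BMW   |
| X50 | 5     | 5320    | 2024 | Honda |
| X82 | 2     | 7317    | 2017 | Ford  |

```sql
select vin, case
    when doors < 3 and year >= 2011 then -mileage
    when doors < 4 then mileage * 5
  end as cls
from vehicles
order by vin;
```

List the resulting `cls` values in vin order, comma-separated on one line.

71840, NULL, 925965, 458495, NULL, NULL, 437745, 302405, NULL, NULL, -7317

vin=X17: doors < 4 → 71840
vin=X18: (no match → NULL) → NULL
vin=X35: doors < 4 → 925965
vin=X49: doors < 4 → 458495
vin=X50: (no match → NULL) → NULL
vin=X55: (no match → NULL) → NULL
vin=X67: doors < 4 → 437745
vin=X69: doors < 4 → 302405
vin=X78: (no match → NULL) → NULL
vin=X79: (no match → NULL) → NULL
vin=X82: doors < 3 and year >= 2011 → -7317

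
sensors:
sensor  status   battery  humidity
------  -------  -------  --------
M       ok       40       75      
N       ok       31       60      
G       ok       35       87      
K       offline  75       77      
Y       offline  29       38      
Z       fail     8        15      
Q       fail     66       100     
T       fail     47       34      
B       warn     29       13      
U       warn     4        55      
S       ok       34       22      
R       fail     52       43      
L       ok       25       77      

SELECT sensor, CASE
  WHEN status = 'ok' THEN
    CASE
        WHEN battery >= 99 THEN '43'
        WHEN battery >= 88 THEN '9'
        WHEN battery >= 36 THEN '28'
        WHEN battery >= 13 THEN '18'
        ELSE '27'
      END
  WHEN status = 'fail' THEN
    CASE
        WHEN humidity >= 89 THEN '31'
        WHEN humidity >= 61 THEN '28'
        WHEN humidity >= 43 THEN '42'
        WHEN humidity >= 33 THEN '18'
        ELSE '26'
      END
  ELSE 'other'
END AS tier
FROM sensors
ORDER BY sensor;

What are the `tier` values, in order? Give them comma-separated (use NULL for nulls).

sensor=B: status='warn' → outer ELSE → other
sensor=G: status='ok' → inner[battery >= 13] → 18
sensor=K: status='offline' → outer ELSE → other
sensor=L: status='ok' → inner[battery >= 13] → 18
sensor=M: status='ok' → inner[battery >= 36] → 28
sensor=N: status='ok' → inner[battery >= 13] → 18
sensor=Q: status='fail' → inner[humidity >= 89] → 31
sensor=R: status='fail' → inner[humidity >= 43] → 42
sensor=S: status='ok' → inner[battery >= 13] → 18
sensor=T: status='fail' → inner[humidity >= 33] → 18
sensor=U: status='warn' → outer ELSE → other
sensor=Y: status='offline' → outer ELSE → other
sensor=Z: status='fail' → inner[ELSE] → 26

other, 18, other, 18, 28, 18, 31, 42, 18, 18, other, other, 26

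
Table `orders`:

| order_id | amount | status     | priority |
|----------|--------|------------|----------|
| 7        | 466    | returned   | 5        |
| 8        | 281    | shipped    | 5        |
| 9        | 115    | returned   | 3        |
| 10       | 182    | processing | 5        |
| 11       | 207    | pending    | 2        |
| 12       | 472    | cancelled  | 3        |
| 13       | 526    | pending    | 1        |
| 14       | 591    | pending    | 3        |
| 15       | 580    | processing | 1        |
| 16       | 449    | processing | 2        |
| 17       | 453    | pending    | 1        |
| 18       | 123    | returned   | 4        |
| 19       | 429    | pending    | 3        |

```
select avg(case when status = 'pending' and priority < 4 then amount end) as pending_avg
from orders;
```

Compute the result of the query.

441.2

order_id=7: ✗
order_id=8: ✗
order_id=9: ✗
order_id=10: ✗
order_id=11: ✓ → 207
order_id=12: ✗
order_id=13: ✓ → 526
order_id=14: ✓ → 591
order_id=15: ✗
order_id=16: ✗
order_id=17: ✓ → 453
order_id=18: ✗
order_id=19: ✓ → 429
pending_avg = (207 + 526 + 591 + 453 + 429) / 5 = 441.2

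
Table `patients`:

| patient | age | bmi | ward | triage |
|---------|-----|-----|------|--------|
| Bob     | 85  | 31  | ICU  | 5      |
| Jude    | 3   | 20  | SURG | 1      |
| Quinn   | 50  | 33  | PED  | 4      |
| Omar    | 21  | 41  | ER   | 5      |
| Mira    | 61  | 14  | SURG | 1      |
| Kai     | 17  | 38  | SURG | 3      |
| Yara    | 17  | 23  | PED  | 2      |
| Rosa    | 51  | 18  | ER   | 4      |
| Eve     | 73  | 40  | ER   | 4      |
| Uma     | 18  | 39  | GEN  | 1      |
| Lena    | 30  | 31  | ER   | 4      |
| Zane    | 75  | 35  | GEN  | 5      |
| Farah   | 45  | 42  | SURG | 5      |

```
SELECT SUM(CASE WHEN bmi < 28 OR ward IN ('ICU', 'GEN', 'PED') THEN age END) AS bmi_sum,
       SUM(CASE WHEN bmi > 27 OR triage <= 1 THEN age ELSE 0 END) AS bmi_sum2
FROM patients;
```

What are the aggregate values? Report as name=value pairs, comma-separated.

bmi_sum=360, bmi_sum2=478

[bmi_sum: bmi < 28 OR ward IN ('ICU', 'GEN', 'PED')]
patient=Bob: ✓ → 85
patient=Jude: ✓ → 3
patient=Quinn: ✓ → 50
patient=Omar: ✗
patient=Mira: ✓ → 61
patient=Kai: ✗
patient=Yara: ✓ → 17
patient=Rosa: ✓ → 51
patient=Eve: ✗
patient=Uma: ✓ → 18
patient=Lena: ✗
patient=Zane: ✓ → 75
patient=Farah: ✗
bmi_sum = 85 + 3 + 50 + 61 + 17 + 51 + 18 + 75 = 360
—
[bmi_sum2: bmi > 27 OR triage <= 1]
patient=Bob: ✓ → 85
patient=Jude: ✓ → 3
patient=Quinn: ✓ → 50
patient=Omar: ✓ → 21
patient=Mira: ✓ → 61
patient=Kai: ✓ → 17
patient=Yara: ✗
patient=Rosa: ✗
patient=Eve: ✓ → 73
patient=Uma: ✓ → 18
patient=Lena: ✓ → 30
patient=Zane: ✓ → 75
patient=Farah: ✓ → 45
bmi_sum2 = 85 + 3 + 50 + 21 + 61 + 17 + 73 + 18 + 30 + 75 + 45 = 478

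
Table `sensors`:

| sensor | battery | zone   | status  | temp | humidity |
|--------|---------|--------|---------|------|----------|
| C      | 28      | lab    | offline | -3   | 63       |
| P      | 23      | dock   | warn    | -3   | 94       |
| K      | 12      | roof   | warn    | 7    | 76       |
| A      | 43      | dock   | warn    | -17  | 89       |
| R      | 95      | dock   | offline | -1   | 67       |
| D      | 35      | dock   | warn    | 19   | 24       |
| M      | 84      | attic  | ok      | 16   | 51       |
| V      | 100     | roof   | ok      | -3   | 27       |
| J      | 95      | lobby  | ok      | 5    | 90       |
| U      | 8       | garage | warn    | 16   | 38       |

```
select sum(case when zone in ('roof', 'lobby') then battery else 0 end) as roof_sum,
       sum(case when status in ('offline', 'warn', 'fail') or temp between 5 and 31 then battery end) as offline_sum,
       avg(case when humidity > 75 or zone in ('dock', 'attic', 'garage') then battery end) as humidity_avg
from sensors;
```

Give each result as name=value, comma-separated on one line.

roof_sum=207, offline_sum=423, humidity_avg=49.375

[roof_sum: zone in ('roof', 'lobby')]
sensor=C: ✗
sensor=P: ✗
sensor=K: ✓ → 12
sensor=A: ✗
sensor=R: ✗
sensor=D: ✗
sensor=M: ✗
sensor=V: ✓ → 100
sensor=J: ✓ → 95
sensor=U: ✗
roof_sum = 12 + 100 + 95 = 207
—
[offline_sum: status in ('offline', 'warn', 'fail') or temp between 5 and 31]
sensor=C: ✓ → 28
sensor=P: ✓ → 23
sensor=K: ✓ → 12
sensor=A: ✓ → 43
sensor=R: ✓ → 95
sensor=D: ✓ → 35
sensor=M: ✓ → 84
sensor=V: ✗
sensor=J: ✓ → 95
sensor=U: ✓ → 8
offline_sum = 28 + 23 + 12 + 43 + 95 + 35 + 84 + 95 + 8 = 423
—
[humidity_avg: humidity > 75 or zone in ('dock', 'attic', 'garage')]
sensor=C: ✗
sensor=P: ✓ → 23
sensor=K: ✓ → 12
sensor=A: ✓ → 43
sensor=R: ✓ → 95
sensor=D: ✓ → 35
sensor=M: ✓ → 84
sensor=V: ✗
sensor=J: ✓ → 95
sensor=U: ✓ → 8
humidity_avg = (23 + 12 + 43 + 95 + 35 + 84 + 95 + 8) / 8 = 49.375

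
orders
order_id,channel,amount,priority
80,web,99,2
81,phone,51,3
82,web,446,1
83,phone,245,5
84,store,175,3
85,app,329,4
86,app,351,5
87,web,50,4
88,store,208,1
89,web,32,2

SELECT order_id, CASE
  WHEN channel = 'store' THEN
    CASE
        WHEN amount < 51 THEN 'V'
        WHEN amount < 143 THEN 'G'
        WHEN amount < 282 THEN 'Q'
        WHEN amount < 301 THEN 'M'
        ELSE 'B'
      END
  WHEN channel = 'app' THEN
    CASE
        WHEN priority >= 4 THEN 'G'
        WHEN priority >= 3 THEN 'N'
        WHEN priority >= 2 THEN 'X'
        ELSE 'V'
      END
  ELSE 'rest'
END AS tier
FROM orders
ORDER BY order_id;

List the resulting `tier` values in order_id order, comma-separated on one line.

order_id=80: channel='web' → outer ELSE → rest
order_id=81: channel='phone' → outer ELSE → rest
order_id=82: channel='web' → outer ELSE → rest
order_id=83: channel='phone' → outer ELSE → rest
order_id=84: channel='store' → inner[amount < 282] → Q
order_id=85: channel='app' → inner[priority >= 4] → G
order_id=86: channel='app' → inner[priority >= 4] → G
order_id=87: channel='web' → outer ELSE → rest
order_id=88: channel='store' → inner[amount < 282] → Q
order_id=89: channel='web' → outer ELSE → rest

rest, rest, rest, rest, Q, G, G, rest, Q, rest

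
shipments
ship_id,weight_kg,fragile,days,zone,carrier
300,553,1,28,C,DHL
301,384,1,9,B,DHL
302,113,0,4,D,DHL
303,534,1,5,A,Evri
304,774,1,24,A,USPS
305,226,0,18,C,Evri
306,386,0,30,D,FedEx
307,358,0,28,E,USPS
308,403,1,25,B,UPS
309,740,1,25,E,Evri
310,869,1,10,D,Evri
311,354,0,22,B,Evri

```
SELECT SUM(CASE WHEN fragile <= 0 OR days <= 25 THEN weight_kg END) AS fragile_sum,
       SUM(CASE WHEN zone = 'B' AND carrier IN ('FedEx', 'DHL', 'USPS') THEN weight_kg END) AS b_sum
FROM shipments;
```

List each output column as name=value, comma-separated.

fragile_sum=5141, b_sum=384

[fragile_sum: fragile <= 0 OR days <= 25]
ship_id=300: ✗
ship_id=301: ✓ → 384
ship_id=302: ✓ → 113
ship_id=303: ✓ → 534
ship_id=304: ✓ → 774
ship_id=305: ✓ → 226
ship_id=306: ✓ → 386
ship_id=307: ✓ → 358
ship_id=308: ✓ → 403
ship_id=309: ✓ → 740
ship_id=310: ✓ → 869
ship_id=311: ✓ → 354
fragile_sum = 384 + 113 + 534 + 774 + 226 + 386 + 358 + 403 + 740 + 869 + 354 = 5141
—
[b_sum: zone = 'B' AND carrier IN ('FedEx', 'DHL', 'USPS')]
ship_id=300: ✗
ship_id=301: ✓ → 384
ship_id=302: ✗
ship_id=303: ✗
ship_id=304: ✗
ship_id=305: ✗
ship_id=306: ✗
ship_id=307: ✗
ship_id=308: ✗
ship_id=309: ✗
ship_id=310: ✗
ship_id=311: ✗
b_sum = 384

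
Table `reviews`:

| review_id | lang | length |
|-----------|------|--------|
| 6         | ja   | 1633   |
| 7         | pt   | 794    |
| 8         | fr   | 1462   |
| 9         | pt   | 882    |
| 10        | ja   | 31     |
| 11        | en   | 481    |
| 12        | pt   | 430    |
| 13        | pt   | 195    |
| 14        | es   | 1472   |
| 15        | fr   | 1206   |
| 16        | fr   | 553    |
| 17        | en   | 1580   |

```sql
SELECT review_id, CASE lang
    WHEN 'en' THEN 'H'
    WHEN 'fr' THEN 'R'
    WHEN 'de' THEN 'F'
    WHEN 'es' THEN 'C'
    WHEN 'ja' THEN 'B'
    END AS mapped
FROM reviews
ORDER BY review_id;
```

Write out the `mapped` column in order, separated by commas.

review_id=6: lang='ja' → B
review_id=7: (no match → NULL) → NULL
review_id=8: lang='fr' → R
review_id=9: (no match → NULL) → NULL
review_id=10: lang='ja' → B
review_id=11: lang='en' → H
review_id=12: (no match → NULL) → NULL
review_id=13: (no match → NULL) → NULL
review_id=14: lang='es' → C
review_id=15: lang='fr' → R
review_id=16: lang='fr' → R
review_id=17: lang='en' → H

B, NULL, R, NULL, B, H, NULL, NULL, C, R, R, H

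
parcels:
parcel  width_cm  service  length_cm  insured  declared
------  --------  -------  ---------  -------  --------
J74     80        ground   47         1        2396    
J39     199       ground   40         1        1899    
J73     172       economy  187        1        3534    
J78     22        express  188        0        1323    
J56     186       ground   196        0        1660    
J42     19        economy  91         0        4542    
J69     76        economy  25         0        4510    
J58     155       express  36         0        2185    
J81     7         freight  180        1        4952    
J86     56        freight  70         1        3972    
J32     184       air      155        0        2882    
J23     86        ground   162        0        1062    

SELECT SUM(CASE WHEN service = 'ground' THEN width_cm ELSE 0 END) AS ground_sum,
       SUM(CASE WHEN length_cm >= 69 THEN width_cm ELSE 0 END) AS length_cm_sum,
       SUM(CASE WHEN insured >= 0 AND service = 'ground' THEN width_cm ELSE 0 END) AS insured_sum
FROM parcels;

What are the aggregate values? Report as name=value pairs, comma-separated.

[ground_sum: service = 'ground']
parcel=J74: ✓ → 80
parcel=J39: ✓ → 199
parcel=J73: ✗
parcel=J78: ✗
parcel=J56: ✓ → 186
parcel=J42: ✗
parcel=J69: ✗
parcel=J58: ✗
parcel=J81: ✗
parcel=J86: ✗
parcel=J32: ✗
parcel=J23: ✓ → 86
ground_sum = 80 + 199 + 186 + 86 = 551
—
[length_cm_sum: length_cm >= 69]
parcel=J74: ✗
parcel=J39: ✗
parcel=J73: ✓ → 172
parcel=J78: ✓ → 22
parcel=J56: ✓ → 186
parcel=J42: ✓ → 19
parcel=J69: ✗
parcel=J58: ✗
parcel=J81: ✓ → 7
parcel=J86: ✓ → 56
parcel=J32: ✓ → 184
parcel=J23: ✓ → 86
length_cm_sum = 172 + 22 + 186 + 19 + 7 + 56 + 184 + 86 = 732
—
[insured_sum: insured >= 0 AND service = 'ground']
parcel=J74: ✓ → 80
parcel=J39: ✓ → 199
parcel=J73: ✗
parcel=J78: ✗
parcel=J56: ✓ → 186
parcel=J42: ✗
parcel=J69: ✗
parcel=J58: ✗
parcel=J81: ✗
parcel=J86: ✗
parcel=J32: ✗
parcel=J23: ✓ → 86
insured_sum = 80 + 199 + 186 + 86 = 551

ground_sum=551, length_cm_sum=732, insured_sum=551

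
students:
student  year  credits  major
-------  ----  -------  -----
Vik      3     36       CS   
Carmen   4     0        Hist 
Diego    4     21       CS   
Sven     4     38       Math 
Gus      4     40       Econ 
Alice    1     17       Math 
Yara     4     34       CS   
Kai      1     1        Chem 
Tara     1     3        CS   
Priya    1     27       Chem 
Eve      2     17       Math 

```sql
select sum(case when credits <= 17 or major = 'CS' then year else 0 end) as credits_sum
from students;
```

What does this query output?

20

student=Vik: ✓ → 3
student=Carmen: ✓ → 4
student=Diego: ✓ → 4
student=Sven: ✗
student=Gus: ✗
student=Alice: ✓ → 1
student=Yara: ✓ → 4
student=Kai: ✓ → 1
student=Tara: ✓ → 1
student=Priya: ✗
student=Eve: ✓ → 2
credits_sum = 3 + 4 + 4 + 1 + 4 + 1 + 1 + 2 = 20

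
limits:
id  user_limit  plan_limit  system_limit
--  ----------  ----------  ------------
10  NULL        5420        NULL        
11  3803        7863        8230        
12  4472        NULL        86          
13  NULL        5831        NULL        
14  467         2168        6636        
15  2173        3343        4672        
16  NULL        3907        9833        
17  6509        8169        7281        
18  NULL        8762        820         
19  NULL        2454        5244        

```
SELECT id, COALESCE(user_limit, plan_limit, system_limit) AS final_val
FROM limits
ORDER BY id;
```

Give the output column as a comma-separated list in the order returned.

5420, 3803, 4472, 5831, 467, 2173, 3907, 6509, 8762, 2454

id=10: user_limit=NULL, plan_limit=5420 → 5420
id=11: user_limit=3803 → 3803
id=12: user_limit=4472 → 4472
id=13: user_limit=NULL, plan_limit=5831 → 5831
id=14: user_limit=467 → 467
id=15: user_limit=2173 → 2173
id=16: user_limit=NULL, plan_limit=3907 → 3907
id=17: user_limit=6509 → 6509
id=18: user_limit=NULL, plan_limit=8762 → 8762
id=19: user_limit=NULL, plan_limit=2454 → 2454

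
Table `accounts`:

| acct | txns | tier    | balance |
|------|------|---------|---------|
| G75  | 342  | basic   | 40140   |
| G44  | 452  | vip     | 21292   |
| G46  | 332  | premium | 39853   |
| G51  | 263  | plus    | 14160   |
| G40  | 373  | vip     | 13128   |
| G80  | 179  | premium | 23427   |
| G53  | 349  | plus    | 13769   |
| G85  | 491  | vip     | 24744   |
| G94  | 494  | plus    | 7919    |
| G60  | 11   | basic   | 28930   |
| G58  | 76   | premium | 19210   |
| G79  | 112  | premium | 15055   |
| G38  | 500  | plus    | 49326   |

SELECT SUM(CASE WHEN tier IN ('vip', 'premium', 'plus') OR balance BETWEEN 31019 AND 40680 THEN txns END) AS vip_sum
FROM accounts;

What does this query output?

3963

acct=G75: ✓ → 342
acct=G44: ✓ → 452
acct=G46: ✓ → 332
acct=G51: ✓ → 263
acct=G40: ✓ → 373
acct=G80: ✓ → 179
acct=G53: ✓ → 349
acct=G85: ✓ → 491
acct=G94: ✓ → 494
acct=G60: ✗
acct=G58: ✓ → 76
acct=G79: ✓ → 112
acct=G38: ✓ → 500
vip_sum = 342 + 452 + 332 + 263 + 373 + 179 + 349 + 491 + 494 + 76 + 112 + 500 = 3963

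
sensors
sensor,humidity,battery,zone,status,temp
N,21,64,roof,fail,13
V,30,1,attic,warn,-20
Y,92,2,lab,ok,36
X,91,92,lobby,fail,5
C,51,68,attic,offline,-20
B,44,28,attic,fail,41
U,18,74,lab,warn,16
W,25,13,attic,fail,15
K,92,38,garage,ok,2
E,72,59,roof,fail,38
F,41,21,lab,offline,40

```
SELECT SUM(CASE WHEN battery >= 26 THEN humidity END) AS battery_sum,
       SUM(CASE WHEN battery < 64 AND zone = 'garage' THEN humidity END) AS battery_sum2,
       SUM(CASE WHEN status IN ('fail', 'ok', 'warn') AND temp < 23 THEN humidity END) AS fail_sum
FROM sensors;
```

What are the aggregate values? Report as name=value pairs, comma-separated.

battery_sum=389, battery_sum2=92, fail_sum=277

[battery_sum: battery >= 26]
sensor=N: ✓ → 21
sensor=V: ✗
sensor=Y: ✗
sensor=X: ✓ → 91
sensor=C: ✓ → 51
sensor=B: ✓ → 44
sensor=U: ✓ → 18
sensor=W: ✗
sensor=K: ✓ → 92
sensor=E: ✓ → 72
sensor=F: ✗
battery_sum = 21 + 91 + 51 + 44 + 18 + 92 + 72 = 389
—
[battery_sum2: battery < 64 AND zone = 'garage']
sensor=N: ✗
sensor=V: ✗
sensor=Y: ✗
sensor=X: ✗
sensor=C: ✗
sensor=B: ✗
sensor=U: ✗
sensor=W: ✗
sensor=K: ✓ → 92
sensor=E: ✗
sensor=F: ✗
battery_sum2 = 92
—
[fail_sum: status IN ('fail', 'ok', 'warn') AND temp < 23]
sensor=N: ✓ → 21
sensor=V: ✓ → 30
sensor=Y: ✗
sensor=X: ✓ → 91
sensor=C: ✗
sensor=B: ✗
sensor=U: ✓ → 18
sensor=W: ✓ → 25
sensor=K: ✓ → 92
sensor=E: ✗
sensor=F: ✗
fail_sum = 21 + 30 + 91 + 18 + 25 + 92 = 277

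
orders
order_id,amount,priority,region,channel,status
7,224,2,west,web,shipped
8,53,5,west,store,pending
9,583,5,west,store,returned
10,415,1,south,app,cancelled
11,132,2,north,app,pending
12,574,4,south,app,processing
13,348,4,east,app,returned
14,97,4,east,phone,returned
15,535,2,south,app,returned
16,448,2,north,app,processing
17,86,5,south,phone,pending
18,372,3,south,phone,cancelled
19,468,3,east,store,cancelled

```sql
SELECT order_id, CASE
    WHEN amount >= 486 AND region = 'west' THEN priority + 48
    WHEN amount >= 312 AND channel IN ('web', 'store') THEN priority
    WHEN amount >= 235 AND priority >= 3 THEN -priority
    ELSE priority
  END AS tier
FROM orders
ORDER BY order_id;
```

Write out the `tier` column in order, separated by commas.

2, 5, 53, 1, 2, -4, -4, 4, 2, 2, 5, -3, 3

order_id=7: ELSE → 2
order_id=8: ELSE → 5
order_id=9: amount >= 486 AND region = 'west' → 53
order_id=10: ELSE → 1
order_id=11: ELSE → 2
order_id=12: amount >= 235 AND priority >= 3 → -4
order_id=13: amount >= 235 AND priority >= 3 → -4
order_id=14: ELSE → 4
order_id=15: ELSE → 2
order_id=16: ELSE → 2
order_id=17: ELSE → 5
order_id=18: amount >= 235 AND priority >= 3 → -3
order_id=19: amount >= 312 AND channel IN ('web', 'store') → 3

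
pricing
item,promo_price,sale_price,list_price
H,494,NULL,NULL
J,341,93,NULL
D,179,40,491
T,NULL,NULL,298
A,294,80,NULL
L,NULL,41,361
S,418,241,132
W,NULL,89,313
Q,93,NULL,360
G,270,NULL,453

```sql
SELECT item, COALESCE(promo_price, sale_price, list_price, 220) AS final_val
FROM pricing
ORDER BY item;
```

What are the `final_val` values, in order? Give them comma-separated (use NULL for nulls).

item=A: promo_price=294 → 294
item=D: promo_price=179 → 179
item=G: promo_price=270 → 270
item=H: promo_price=494 → 494
item=J: promo_price=341 → 341
item=L: promo_price=NULL, sale_price=41 → 41
item=Q: promo_price=93 → 93
item=S: promo_price=418 → 418
item=T: promo_price=NULL, sale_price=NULL, list_price=298 → 298
item=W: promo_price=NULL, sale_price=89 → 89

294, 179, 270, 494, 341, 41, 93, 418, 298, 89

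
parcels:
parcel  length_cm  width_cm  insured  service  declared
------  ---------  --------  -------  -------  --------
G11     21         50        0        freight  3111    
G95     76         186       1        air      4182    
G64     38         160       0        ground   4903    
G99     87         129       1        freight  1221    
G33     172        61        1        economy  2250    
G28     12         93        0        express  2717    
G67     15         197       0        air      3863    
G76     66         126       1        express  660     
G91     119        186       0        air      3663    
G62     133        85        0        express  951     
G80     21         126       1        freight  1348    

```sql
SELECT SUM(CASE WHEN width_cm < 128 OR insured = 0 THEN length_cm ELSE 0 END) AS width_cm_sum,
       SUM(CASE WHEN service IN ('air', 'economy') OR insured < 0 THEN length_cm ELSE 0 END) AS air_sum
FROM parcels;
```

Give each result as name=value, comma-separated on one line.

width_cm_sum=597, air_sum=382

[width_cm_sum: width_cm < 128 OR insured = 0]
parcel=G11: ✓ → 21
parcel=G95: ✗
parcel=G64: ✓ → 38
parcel=G99: ✗
parcel=G33: ✓ → 172
parcel=G28: ✓ → 12
parcel=G67: ✓ → 15
parcel=G76: ✓ → 66
parcel=G91: ✓ → 119
parcel=G62: ✓ → 133
parcel=G80: ✓ → 21
width_cm_sum = 21 + 38 + 172 + 12 + 15 + 66 + 119 + 133 + 21 = 597
—
[air_sum: service IN ('air', 'economy') OR insured < 0]
parcel=G11: ✗
parcel=G95: ✓ → 76
parcel=G64: ✗
parcel=G99: ✗
parcel=G33: ✓ → 172
parcel=G28: ✗
parcel=G67: ✓ → 15
parcel=G76: ✗
parcel=G91: ✓ → 119
parcel=G62: ✗
parcel=G80: ✗
air_sum = 76 + 172 + 15 + 119 = 382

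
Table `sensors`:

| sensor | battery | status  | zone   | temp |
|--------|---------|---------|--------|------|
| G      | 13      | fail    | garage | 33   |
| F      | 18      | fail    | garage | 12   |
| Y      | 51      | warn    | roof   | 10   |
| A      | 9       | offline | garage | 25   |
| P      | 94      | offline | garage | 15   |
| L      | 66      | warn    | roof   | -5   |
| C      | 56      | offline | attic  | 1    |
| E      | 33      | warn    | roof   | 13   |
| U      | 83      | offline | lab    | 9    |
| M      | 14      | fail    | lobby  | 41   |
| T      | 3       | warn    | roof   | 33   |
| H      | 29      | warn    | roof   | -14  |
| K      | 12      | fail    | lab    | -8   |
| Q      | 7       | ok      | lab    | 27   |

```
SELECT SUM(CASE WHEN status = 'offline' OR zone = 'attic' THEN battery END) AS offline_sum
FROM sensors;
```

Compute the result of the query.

sensor=G: ✗
sensor=F: ✗
sensor=Y: ✗
sensor=A: ✓ → 9
sensor=P: ✓ → 94
sensor=L: ✗
sensor=C: ✓ → 56
sensor=E: ✗
sensor=U: ✓ → 83
sensor=M: ✗
sensor=T: ✗
sensor=H: ✗
sensor=K: ✗
sensor=Q: ✗
offline_sum = 9 + 94 + 56 + 83 = 242

242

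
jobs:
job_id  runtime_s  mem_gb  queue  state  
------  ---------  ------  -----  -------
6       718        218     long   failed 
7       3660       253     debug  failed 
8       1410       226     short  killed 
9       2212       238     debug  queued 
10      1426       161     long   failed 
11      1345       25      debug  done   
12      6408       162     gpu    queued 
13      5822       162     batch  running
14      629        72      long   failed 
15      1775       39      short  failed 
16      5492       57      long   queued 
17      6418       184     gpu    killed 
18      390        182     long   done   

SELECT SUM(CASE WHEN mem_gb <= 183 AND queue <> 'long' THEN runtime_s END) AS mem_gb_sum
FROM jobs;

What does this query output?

job_id=6: ✗
job_id=7: ✗
job_id=8: ✗
job_id=9: ✗
job_id=10: ✗
job_id=11: ✓ → 1345
job_id=12: ✓ → 6408
job_id=13: ✓ → 5822
job_id=14: ✗
job_id=15: ✓ → 1775
job_id=16: ✗
job_id=17: ✗
job_id=18: ✗
mem_gb_sum = 1345 + 6408 + 5822 + 1775 = 15350

15350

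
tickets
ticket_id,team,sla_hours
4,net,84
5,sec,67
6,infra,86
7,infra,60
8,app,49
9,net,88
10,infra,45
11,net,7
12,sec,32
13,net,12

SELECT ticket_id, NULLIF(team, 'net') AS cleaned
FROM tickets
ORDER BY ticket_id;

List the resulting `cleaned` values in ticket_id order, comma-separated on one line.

ticket_id=4: team=net vs net: equal → NULL
ticket_id=5: team=sec vs net: differ → sec
ticket_id=6: team=infra vs net: differ → infra
ticket_id=7: team=infra vs net: differ → infra
ticket_id=8: team=app vs net: differ → app
ticket_id=9: team=net vs net: equal → NULL
ticket_id=10: team=infra vs net: differ → infra
ticket_id=11: team=net vs net: equal → NULL
ticket_id=12: team=sec vs net: differ → sec
ticket_id=13: team=net vs net: equal → NULL

NULL, sec, infra, infra, app, NULL, infra, NULL, sec, NULL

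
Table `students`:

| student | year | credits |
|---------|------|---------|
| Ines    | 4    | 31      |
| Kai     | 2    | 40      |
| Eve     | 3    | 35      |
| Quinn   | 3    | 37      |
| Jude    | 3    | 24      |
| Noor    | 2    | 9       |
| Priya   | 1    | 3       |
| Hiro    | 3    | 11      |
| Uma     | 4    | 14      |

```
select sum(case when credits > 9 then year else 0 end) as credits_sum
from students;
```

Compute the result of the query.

22

student=Ines: ✓ → 4
student=Kai: ✓ → 2
student=Eve: ✓ → 3
student=Quinn: ✓ → 3
student=Jude: ✓ → 3
student=Noor: ✗
student=Priya: ✗
student=Hiro: ✓ → 3
student=Uma: ✓ → 4
credits_sum = 4 + 2 + 3 + 3 + 3 + 3 + 4 = 22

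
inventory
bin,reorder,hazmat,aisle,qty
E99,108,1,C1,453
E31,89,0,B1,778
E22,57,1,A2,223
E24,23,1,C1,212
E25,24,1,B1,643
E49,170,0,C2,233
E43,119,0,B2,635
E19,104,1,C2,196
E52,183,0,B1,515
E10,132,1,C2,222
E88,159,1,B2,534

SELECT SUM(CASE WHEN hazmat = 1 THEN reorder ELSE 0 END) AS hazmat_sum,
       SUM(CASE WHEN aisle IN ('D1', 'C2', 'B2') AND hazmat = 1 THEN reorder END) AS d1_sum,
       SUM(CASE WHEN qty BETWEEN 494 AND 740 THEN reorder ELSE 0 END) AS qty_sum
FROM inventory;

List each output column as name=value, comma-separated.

hazmat_sum=607, d1_sum=395, qty_sum=485

[hazmat_sum: hazmat = 1]
bin=E99: ✓ → 108
bin=E31: ✗
bin=E22: ✓ → 57
bin=E24: ✓ → 23
bin=E25: ✓ → 24
bin=E49: ✗
bin=E43: ✗
bin=E19: ✓ → 104
bin=E52: ✗
bin=E10: ✓ → 132
bin=E88: ✓ → 159
hazmat_sum = 108 + 57 + 23 + 24 + 104 + 132 + 159 = 607
—
[d1_sum: aisle IN ('D1', 'C2', 'B2') AND hazmat = 1]
bin=E99: ✗
bin=E31: ✗
bin=E22: ✗
bin=E24: ✗
bin=E25: ✗
bin=E49: ✗
bin=E43: ✗
bin=E19: ✓ → 104
bin=E52: ✗
bin=E10: ✓ → 132
bin=E88: ✓ → 159
d1_sum = 104 + 132 + 159 = 395
—
[qty_sum: qty BETWEEN 494 AND 740]
bin=E99: ✗
bin=E31: ✗
bin=E22: ✗
bin=E24: ✗
bin=E25: ✓ → 24
bin=E49: ✗
bin=E43: ✓ → 119
bin=E19: ✗
bin=E52: ✓ → 183
bin=E10: ✗
bin=E88: ✓ → 159
qty_sum = 24 + 119 + 183 + 159 = 485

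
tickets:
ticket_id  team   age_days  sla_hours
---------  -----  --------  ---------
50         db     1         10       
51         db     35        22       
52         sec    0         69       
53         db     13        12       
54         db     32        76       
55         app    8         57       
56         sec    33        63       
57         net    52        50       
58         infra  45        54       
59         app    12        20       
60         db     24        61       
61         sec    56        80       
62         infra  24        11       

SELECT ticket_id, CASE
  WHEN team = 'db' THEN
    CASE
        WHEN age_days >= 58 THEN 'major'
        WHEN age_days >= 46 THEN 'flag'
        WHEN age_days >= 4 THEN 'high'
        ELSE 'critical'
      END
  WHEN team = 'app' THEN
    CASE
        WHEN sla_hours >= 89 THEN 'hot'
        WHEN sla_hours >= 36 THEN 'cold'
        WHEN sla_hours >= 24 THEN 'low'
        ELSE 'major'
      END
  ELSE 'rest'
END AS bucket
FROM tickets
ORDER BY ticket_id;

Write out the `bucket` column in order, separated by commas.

critical, high, rest, high, high, cold, rest, rest, rest, major, high, rest, rest

ticket_id=50: team='db' → inner[ELSE] → critical
ticket_id=51: team='db' → inner[age_days >= 4] → high
ticket_id=52: team='sec' → outer ELSE → rest
ticket_id=53: team='db' → inner[age_days >= 4] → high
ticket_id=54: team='db' → inner[age_days >= 4] → high
ticket_id=55: team='app' → inner[sla_hours >= 36] → cold
ticket_id=56: team='sec' → outer ELSE → rest
ticket_id=57: team='net' → outer ELSE → rest
ticket_id=58: team='infra' → outer ELSE → rest
ticket_id=59: team='app' → inner[ELSE] → major
ticket_id=60: team='db' → inner[age_days >= 4] → high
ticket_id=61: team='sec' → outer ELSE → rest
ticket_id=62: team='infra' → outer ELSE → rest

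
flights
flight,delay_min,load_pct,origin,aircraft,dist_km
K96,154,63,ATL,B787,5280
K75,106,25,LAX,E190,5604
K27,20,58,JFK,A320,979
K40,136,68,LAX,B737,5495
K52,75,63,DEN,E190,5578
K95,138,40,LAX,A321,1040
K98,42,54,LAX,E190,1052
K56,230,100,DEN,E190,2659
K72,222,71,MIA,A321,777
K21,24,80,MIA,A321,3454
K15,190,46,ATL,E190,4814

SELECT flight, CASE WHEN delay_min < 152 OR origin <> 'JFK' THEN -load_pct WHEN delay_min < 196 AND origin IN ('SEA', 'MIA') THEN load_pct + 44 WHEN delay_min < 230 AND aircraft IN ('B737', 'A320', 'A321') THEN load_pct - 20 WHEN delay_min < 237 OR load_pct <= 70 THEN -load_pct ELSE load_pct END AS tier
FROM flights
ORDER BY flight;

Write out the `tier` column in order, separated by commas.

flight=K15: delay_min < 152 OR origin <> 'JFK' → -46
flight=K21: delay_min < 152 OR origin <> 'JFK' → -80
flight=K27: delay_min < 152 OR origin <> 'JFK' → -58
flight=K40: delay_min < 152 OR origin <> 'JFK' → -68
flight=K52: delay_min < 152 OR origin <> 'JFK' → -63
flight=K56: delay_min < 152 OR origin <> 'JFK' → -100
flight=K72: delay_min < 152 OR origin <> 'JFK' → -71
flight=K75: delay_min < 152 OR origin <> 'JFK' → -25
flight=K95: delay_min < 152 OR origin <> 'JFK' → -40
flight=K96: delay_min < 152 OR origin <> 'JFK' → -63
flight=K98: delay_min < 152 OR origin <> 'JFK' → -54

-46, -80, -58, -68, -63, -100, -71, -25, -40, -63, -54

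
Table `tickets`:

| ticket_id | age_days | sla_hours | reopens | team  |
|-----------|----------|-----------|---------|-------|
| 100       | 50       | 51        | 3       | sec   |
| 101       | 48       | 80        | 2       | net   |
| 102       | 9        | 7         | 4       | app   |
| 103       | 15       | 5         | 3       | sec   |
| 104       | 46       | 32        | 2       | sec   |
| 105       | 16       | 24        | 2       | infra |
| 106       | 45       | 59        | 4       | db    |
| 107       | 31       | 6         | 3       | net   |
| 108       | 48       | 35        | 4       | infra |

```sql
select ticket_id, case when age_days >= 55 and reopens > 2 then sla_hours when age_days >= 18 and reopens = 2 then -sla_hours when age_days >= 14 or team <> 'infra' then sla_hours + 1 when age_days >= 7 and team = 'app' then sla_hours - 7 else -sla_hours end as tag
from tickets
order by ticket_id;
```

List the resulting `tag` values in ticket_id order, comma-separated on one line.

ticket_id=100: age_days >= 14 or team <> 'infra' → 52
ticket_id=101: age_days >= 18 and reopens = 2 → -80
ticket_id=102: age_days >= 14 or team <> 'infra' → 8
ticket_id=103: age_days >= 14 or team <> 'infra' → 6
ticket_id=104: age_days >= 18 and reopens = 2 → -32
ticket_id=105: age_days >= 14 or team <> 'infra' → 25
ticket_id=106: age_days >= 14 or team <> 'infra' → 60
ticket_id=107: age_days >= 14 or team <> 'infra' → 7
ticket_id=108: age_days >= 14 or team <> 'infra' → 36

52, -80, 8, 6, -32, 25, 60, 7, 36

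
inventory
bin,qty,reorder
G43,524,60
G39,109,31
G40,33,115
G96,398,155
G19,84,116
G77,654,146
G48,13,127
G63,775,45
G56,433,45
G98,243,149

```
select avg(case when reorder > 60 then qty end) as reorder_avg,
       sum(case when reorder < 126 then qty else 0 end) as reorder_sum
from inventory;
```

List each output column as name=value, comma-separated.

reorder_avg=237.5, reorder_sum=1958

[reorder_avg: reorder > 60]
bin=G43: ✗
bin=G39: ✗
bin=G40: ✓ → 33
bin=G96: ✓ → 398
bin=G19: ✓ → 84
bin=G77: ✓ → 654
bin=G48: ✓ → 13
bin=G63: ✗
bin=G56: ✗
bin=G98: ✓ → 243
reorder_avg = (33 + 398 + 84 + 654 + 13 + 243) / 6 = 237.5
—
[reorder_sum: reorder < 126]
bin=G43: ✓ → 524
bin=G39: ✓ → 109
bin=G40: ✓ → 33
bin=G96: ✗
bin=G19: ✓ → 84
bin=G77: ✗
bin=G48: ✗
bin=G63: ✓ → 775
bin=G56: ✓ → 433
bin=G98: ✗
reorder_sum = 524 + 109 + 33 + 84 + 775 + 433 = 1958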